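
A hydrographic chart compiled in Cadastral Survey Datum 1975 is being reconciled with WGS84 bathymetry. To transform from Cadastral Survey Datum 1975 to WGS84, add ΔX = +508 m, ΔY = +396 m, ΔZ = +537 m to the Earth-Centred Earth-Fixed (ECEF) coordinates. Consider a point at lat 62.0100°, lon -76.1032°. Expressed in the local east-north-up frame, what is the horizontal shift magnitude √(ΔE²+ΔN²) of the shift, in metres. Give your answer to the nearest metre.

762 m

At φ = 62.0100°, λ = -76.1032°: sin φ = 0.883030, cos φ = 0.469317, sin λ = -0.970730, cos λ = 0.240174.
ΔE = −sin λ·ΔX + cos λ·ΔY = −(-0.970730)·(508) + (0.240174)·(396) = 588.24 m.
ΔN = −sin φ cos λ·ΔX − sin φ sin λ·ΔY + cos φ·ΔZ = −(0.883030)(0.240174)(508) − (0.883030)(-0.970730)(396) + (0.469317)(537) = 483.73 m.
Horizontal magnitude = √(ΔE² + ΔN²) = √(588.24² + 483.73²) = 761.59 m.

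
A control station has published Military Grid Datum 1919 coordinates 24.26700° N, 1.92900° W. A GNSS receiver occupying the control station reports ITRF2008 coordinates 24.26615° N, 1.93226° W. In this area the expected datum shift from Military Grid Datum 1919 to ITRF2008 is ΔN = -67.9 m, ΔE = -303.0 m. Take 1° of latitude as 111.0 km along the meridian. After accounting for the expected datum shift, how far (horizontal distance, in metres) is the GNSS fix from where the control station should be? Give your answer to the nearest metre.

Observed coordinate differences: Δφ = -0.00085°, Δλ = -0.00326°.
Converting to metres (1° lat = 111000 m, cos φ = 0.911640): observed ΔN = -94.3 m, observed ΔE = -329.9 m.
Subtracting the expected shift leaves a residual of -94.3 − (-67.9) = -26.4 m north and -329.9 − (-303.0) = -26.9 m east.
Residual distance = √((-26.4)² + (-26.9)²) = 37.7 m.

38 m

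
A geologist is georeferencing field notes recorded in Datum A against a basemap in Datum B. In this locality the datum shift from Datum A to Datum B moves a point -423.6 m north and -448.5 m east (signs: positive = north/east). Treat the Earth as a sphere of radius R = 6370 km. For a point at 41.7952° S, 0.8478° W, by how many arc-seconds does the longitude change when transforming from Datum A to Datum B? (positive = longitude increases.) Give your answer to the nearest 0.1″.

At latitude -41.7952°, cos φ = 0.745532.
One radian of longitude at latitude φ spans R cos φ, so Δλ = ΔE / (R cos φ) = -448.5 / (6370000 × 0.745532) = -9.4440e-05 rad = -19.480″.

Δλ = -19.5″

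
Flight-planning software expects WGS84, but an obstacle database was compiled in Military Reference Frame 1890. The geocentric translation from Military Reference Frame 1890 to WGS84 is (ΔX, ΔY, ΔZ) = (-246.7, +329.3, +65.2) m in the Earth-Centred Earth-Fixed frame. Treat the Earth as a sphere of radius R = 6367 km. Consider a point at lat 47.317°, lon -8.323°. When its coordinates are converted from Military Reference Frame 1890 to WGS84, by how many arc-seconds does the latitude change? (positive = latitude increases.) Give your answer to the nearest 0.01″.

sin φ = 0.735116, cos φ = 0.677942, sin λ = -0.144753, cos λ = 0.989468.
North component: ΔN = −sin φ cos λ·ΔX − sin φ sin λ·ΔY + cos φ·ΔZ = −(0.735116)(0.989468)(-246.7) − (0.735116)(-0.144753)(329.3) + (0.677942)(65.2) = 258.69 m.
1° of latitude spans πR/180 = 111125 m, so Δφ = 258.69 / 111125 × 3600 = 8.380″.

Δφ = 8.38″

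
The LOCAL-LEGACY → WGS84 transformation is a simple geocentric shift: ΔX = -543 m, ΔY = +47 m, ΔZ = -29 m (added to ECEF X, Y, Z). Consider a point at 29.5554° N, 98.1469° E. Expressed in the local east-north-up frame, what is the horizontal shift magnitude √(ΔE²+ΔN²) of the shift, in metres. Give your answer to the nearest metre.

The local east axis at (φ, λ) is (−sin λ, cos λ, 0), so ΔE = −sin(98.1469°)·(-543) + cos(98.1469°)·47 = 530.86 m.
The local north axis is (−sin φ cos λ, −sin φ sin λ, cos φ), giving ΔN = -37.956 − 22.949 − 25.226 = -86.13 m.
Horizontal magnitude = √(ΔE² + ΔN²) = √(530.86² + (-86.13)²) = 537.80 m.

538 m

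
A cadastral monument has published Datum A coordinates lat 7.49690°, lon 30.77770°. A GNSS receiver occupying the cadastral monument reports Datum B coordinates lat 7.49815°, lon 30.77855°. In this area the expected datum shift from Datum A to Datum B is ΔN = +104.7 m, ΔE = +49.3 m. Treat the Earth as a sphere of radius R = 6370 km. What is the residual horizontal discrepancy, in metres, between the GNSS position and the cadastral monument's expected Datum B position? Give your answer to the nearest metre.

56 m

Observed coordinate differences: Δφ = +0.00125°, Δλ = +0.00085°.
Converting to metres (1° lat = 111177 m, cos φ = 0.991452): observed ΔN = 139.0 m, observed ΔE = 93.7 m.
Subtracting the expected shift leaves a residual of 139.0 − (104.7) = 34.3 m north and 93.7 − (49.3) = 44.4 m east.
Residual distance = √(34.3² + 44.4²) = 56.1 m.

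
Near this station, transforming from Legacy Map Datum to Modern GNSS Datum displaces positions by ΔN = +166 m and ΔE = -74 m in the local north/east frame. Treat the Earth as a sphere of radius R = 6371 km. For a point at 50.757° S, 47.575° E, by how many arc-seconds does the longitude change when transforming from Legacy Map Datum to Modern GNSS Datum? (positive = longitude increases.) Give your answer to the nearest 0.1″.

Δλ = -3.8″

At latitude -50.757°, cos φ = 0.632611.
One radian of longitude at latitude φ spans R cos φ, so Δλ = ΔE / (R cos φ) = -74.0 / (6371000 × 0.632611) = -1.8361e-05 rad = -3.787″.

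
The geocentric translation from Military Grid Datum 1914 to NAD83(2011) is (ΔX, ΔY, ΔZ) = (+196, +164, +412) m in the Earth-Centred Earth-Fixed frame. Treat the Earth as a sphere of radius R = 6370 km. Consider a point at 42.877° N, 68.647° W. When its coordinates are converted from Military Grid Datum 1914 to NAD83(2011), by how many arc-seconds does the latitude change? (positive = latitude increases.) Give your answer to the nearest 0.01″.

Δφ = 11.57″

sin φ = 0.680427, cos φ = 0.732816, sin λ = -0.931355, cos λ = 0.364113.
North component: ΔN = −sin φ cos λ·ΔX − sin φ sin λ·ΔY + cos φ·ΔZ = −(0.680427)(0.364113)(196) − (0.680427)(-0.931355)(164) + (0.732816)(412) = 357.29 m.
1° of latitude spans πR/180 = 111177 m, so Δφ = 357.29 / 111177 × 3600 = 11.569″.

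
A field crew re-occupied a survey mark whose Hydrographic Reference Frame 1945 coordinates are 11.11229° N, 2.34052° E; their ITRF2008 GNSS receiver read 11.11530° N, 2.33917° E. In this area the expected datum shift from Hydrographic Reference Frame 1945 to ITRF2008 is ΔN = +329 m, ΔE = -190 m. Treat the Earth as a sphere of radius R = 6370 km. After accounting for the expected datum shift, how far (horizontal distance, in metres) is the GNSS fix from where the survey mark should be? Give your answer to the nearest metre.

Observed coordinate differences: Δφ = +0.00301°, Δλ = -0.00135°.
Converting to metres (1° lat = 111177 m, cos φ = 0.981251): observed ΔN = 334.6 m, observed ΔE = -147.3 m.
Subtracting the expected shift leaves a residual of 334.6 − (329) = 5.6 m north and -147.3 − (-190) = 42.7 m east.
Residual distance = √(5.6² + 42.7²) = 43.1 m.

43 m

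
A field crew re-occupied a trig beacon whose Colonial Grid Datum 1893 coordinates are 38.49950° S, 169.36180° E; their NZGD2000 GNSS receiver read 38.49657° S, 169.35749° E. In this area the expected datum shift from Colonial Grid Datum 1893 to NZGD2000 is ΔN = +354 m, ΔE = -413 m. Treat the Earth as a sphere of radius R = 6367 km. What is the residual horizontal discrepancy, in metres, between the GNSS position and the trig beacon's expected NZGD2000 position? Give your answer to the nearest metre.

48 m

Observed coordinate differences: Δφ = +0.00293°, Δλ = -0.00431°.
Converting to metres (1° lat = 111125 m, cos φ = 0.782614): observed ΔN = 325.6 m, observed ΔE = -374.8 m.
Subtracting the expected shift leaves a residual of 325.6 − (354) = -28.4 m north and -374.8 − (-413) = 38.2 m east.
Residual distance = √((-28.4)² + 38.2²) = 47.6 m.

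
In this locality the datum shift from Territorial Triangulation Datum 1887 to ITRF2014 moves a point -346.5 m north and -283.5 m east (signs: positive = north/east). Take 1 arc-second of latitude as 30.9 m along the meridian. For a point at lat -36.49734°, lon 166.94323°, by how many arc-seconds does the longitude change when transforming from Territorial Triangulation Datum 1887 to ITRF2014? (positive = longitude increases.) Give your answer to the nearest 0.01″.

Δλ = -11.41″

At latitude -36.49734°, cos φ = 0.803884.
1″ of longitude at this latitude = 30.90 × cos φ = 24.8400 m, so Δλ = -283.5 / 24.8400 = -11.413″.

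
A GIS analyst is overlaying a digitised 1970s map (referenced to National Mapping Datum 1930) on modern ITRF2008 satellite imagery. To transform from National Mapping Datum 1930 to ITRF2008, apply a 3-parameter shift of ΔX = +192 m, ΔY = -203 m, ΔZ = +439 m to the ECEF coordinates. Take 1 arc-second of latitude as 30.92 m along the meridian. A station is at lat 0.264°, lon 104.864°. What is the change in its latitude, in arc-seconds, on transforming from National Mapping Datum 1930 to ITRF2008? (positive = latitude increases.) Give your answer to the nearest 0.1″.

sin φ = 0.004608, cos φ = 0.999989, sin λ = 0.966537, cos λ = -0.256526.
North component: ΔN = −sin φ cos λ·ΔX − sin φ sin λ·ΔY + cos φ·ΔZ = −(0.004608)(-0.256526)(192) − (0.004608)(0.966537)(-203) + (0.999989)(439) = 440.13 m.
1° of latitude spans 3600 × 30.92 = 111312 m, so Δφ = 440.13 / 111312 × 3600 = 14.234″.

Δφ = 14.2″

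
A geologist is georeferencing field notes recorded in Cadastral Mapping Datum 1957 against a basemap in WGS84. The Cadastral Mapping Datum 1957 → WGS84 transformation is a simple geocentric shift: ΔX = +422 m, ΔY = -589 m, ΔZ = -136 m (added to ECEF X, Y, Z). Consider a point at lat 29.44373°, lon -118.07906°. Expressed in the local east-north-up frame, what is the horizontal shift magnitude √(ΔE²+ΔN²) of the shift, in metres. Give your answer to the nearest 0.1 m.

705.9 m

At φ = 29.44373°, λ = -118.07906°: sin φ = 0.491569, cos φ = 0.870839, sin λ = -0.882299, cos λ = -0.470689.
ΔE = −sin λ·ΔX + cos λ·ΔY = −(-0.882299)·(422) + (-0.470689)·(-589) = 649.57 m.
ΔN = −sin φ cos λ·ΔX − sin φ sin λ·ΔY + cos φ·ΔZ = −(0.491569)(-0.470689)(422) − (0.491569)(-0.882299)(-589) + (0.870839)(-136) = -276.25 m.
Horizontal magnitude = √(ΔE² + ΔN²) = √(649.57² + (-276.25)²) = 705.87 m.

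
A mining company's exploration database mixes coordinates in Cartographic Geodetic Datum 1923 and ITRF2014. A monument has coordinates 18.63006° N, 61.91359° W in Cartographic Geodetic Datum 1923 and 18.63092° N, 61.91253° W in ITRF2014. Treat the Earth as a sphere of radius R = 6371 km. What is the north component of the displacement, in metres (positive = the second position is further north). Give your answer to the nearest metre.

ΔN = 96 m

Δφ = 18.63092° − 18.63006° = +0.00086°; Δλ = -61.91253° − -61.91359° = +0.00106°.
1° along a meridian = πR/180 = 111195 m.
ΔN = Δφ × 111195 = 95.6 m; ΔE = Δλ × 111195 × cos(18.63006°) = +0.00106 × 111195 × 0.947601 = 111.7 m.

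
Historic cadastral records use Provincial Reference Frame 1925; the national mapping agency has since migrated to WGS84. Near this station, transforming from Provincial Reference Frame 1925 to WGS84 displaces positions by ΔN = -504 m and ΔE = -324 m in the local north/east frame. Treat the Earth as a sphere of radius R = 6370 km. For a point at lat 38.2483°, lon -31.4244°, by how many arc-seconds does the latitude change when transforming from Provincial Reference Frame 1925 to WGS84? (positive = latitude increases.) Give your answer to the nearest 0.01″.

On a sphere of radius R, 1 rad of latitude = R, so Δφ = ΔN / R = -504.0 / 6370000 = -7.9121e-05 rad = -16.320″.

Δφ = -16.32″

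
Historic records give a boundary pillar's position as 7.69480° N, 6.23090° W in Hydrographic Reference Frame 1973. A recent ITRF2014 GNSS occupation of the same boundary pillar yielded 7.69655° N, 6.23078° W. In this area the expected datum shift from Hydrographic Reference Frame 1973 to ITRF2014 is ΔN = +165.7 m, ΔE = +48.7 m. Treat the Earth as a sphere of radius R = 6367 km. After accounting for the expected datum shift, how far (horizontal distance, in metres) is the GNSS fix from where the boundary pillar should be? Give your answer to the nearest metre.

46 m

Observed coordinate differences: Δφ = +0.00175°, Δλ = +0.00012°.
Converting to metres (1° lat = 111125 m, cos φ = 0.990995): observed ΔN = 194.5 m, observed ΔE = 13.2 m.
Subtracting the expected shift leaves a residual of 194.5 − (165.7) = 28.8 m north and 13.2 − (48.7) = -35.5 m east.
Residual distance = √(28.8² + (-35.5)²) = 45.7 m.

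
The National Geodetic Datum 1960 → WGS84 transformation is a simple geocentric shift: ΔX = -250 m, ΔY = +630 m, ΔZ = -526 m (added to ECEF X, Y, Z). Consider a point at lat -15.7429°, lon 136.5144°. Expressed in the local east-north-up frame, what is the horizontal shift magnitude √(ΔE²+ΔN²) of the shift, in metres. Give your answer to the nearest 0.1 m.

443.2 m

The local east axis at (φ, λ) is (−sin λ, cos λ, 0), so ΔE = −sin(136.5144°)·(-250) + cos(136.5144°)·630 = -285.05 m.
The local north axis is (−sin φ cos λ, −sin φ sin λ, cos φ), giving ΔN = 49.214 + 117.631 − 506.269 = -339.42 m.
Horizontal magnitude = √(ΔE² + ΔN²) = √((-285.05)² + (-339.42)²) = 443.24 m.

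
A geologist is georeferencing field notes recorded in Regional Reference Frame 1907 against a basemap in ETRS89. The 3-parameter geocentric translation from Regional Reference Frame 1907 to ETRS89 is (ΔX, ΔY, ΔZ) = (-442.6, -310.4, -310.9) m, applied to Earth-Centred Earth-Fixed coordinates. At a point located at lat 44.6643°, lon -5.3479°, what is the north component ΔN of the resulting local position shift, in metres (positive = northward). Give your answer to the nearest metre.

The local north axis is (−sin φ cos λ, −sin φ sin λ, cos φ), giving ΔN = 309.772 − 20.337 − 221.124 = 68.31 m.

ΔN = 68 m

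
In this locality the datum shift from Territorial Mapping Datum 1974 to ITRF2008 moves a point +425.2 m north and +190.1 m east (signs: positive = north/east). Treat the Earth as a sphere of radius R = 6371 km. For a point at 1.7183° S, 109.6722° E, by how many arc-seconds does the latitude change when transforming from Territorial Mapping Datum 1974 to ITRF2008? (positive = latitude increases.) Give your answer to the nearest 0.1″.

On a sphere of radius R, 1 rad of latitude = R, so Δφ = ΔN / R = 425.2 / 6371000 = 6.6740e-05 rad = 13.766″.

Δφ = 13.8″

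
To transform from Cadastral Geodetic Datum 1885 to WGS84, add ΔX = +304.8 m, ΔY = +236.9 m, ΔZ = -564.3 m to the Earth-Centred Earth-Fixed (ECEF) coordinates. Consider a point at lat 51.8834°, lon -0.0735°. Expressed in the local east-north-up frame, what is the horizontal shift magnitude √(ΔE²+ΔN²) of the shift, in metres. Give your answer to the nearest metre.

634 m

The local east axis at (φ, λ) is (−sin λ, cos λ, 0), so ΔE = −sin(-0.0735°)·304.8 + cos(-0.0735°)·236.9 = 237.29 m.
The local north axis is (−sin φ cos λ, −sin φ sin λ, cos φ), giving ΔN = -239.803 + 0.239 − 348.322 = -587.89 m.
Horizontal magnitude = √(ΔE² + ΔN²) = √(237.29² + (-587.89)²) = 633.97 m.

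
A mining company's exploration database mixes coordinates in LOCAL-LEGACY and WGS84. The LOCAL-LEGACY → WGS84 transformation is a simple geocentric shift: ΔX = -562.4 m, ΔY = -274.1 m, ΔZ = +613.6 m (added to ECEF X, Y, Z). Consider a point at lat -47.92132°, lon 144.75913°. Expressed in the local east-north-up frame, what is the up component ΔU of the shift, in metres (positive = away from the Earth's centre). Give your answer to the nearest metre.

At φ = -47.92132°, λ = 144.75913°: sin φ = -0.742225, cos φ = 0.670150, sin λ = 0.577015, cos λ = -0.816734.
ΔU = cos φ cos λ·ΔX + cos φ sin λ·ΔY + sin φ·ΔZ = (0.670150)(-0.816734)(-562.4) + (0.670150)(0.577015)(-274.1) + (-0.742225)(613.6) = -253.60 m.

ΔU = -254 m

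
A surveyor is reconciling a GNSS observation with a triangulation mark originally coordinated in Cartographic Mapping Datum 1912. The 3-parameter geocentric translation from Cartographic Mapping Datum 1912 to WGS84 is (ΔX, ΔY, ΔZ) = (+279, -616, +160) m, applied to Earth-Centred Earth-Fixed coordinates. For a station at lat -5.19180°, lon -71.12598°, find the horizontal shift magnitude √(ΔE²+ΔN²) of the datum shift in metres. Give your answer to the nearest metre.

230 m

At φ = -5.19180°, λ = -71.12598°: sin φ = -0.090490, cos φ = 0.995897, sin λ = -0.946232, cos λ = 0.323488.
ΔE = −sin λ·ΔX + cos λ·ΔY = −(-0.946232)·(279) + (0.323488)·(-616) = 64.73 m.
ΔN = −sin φ cos λ·ΔX − sin φ sin λ·ΔY + cos φ·ΔZ = −(-0.090490)(0.323488)(279) − (-0.090490)(-0.946232)(-616) + (0.995897)(160) = 220.26 m.
Horizontal magnitude = √(ΔE² + ΔN²) = √(64.73² + 220.26²) = 229.57 m.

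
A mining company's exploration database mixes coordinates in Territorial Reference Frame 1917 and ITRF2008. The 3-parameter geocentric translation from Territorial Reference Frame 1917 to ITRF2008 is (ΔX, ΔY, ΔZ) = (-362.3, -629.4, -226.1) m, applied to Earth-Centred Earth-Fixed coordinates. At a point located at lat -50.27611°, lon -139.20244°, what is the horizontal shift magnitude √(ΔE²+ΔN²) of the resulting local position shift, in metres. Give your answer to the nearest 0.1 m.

451.6 m

The local east axis at (φ, λ) is (−sin λ, cos λ, 0), so ΔE = −sin(-139.20244°)·(-362.3) + cos(-139.20244°)·(-629.4) = 239.75 m.
The local north axis is (−sin φ cos λ, −sin φ sin λ, cos φ), giving ΔN = 210.950 + 316.300 − 144.498 = 382.75 m.
Horizontal magnitude = √(ΔE² + ΔN²) = √(239.75² + 382.75²) = 451.64 m.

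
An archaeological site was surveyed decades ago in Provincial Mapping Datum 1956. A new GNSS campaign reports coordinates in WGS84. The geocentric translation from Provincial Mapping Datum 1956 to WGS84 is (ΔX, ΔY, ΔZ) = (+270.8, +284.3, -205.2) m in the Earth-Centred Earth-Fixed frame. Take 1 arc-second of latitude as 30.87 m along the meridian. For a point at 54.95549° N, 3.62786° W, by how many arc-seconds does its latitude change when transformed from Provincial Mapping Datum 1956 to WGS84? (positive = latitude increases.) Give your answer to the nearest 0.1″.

sin φ = 0.818706, cos φ = 0.574213, sin λ = -0.063276, cos λ = 0.997996.
North component: ΔN = −sin φ cos λ·ΔX − sin φ sin λ·ΔY + cos φ·ΔZ = −(0.818706)(0.997996)(270.8) − (0.818706)(-0.063276)(284.3) + (0.574213)(-205.2) = -324.36 m.
1° of latitude spans 3600 × 30.87 = 111132 m, so Δφ = -324.36 / 111132 × 3600 = -10.507″.

Δφ = -10.5″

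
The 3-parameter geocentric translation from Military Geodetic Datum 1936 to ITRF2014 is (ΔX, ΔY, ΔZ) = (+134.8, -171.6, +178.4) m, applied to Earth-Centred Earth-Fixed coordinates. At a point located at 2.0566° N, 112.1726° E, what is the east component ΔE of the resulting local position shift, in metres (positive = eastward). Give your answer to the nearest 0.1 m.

ΔE = -60.1 m

The local east axis at (φ, λ) is (−sin λ, cos λ, 0), so ΔE = −sin(112.1726°)·134.8 + cos(112.1726°)·(-171.6) = -60.07 m.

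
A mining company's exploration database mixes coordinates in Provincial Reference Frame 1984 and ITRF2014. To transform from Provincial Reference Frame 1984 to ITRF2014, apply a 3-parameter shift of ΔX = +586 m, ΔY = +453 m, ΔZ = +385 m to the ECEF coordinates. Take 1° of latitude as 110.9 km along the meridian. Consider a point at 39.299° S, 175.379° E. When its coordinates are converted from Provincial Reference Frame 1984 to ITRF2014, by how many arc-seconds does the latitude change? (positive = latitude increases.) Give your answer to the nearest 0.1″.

Δφ = -1.6″

sin φ = -0.633367, cos φ = 0.773851, sin λ = 0.080564, cos λ = -0.996749.
North component: ΔN = −sin φ cos λ·ΔX − sin φ sin λ·ΔY + cos φ·ΔZ = −(-0.633367)(-0.996749)(586) − (-0.633367)(0.080564)(453) + (0.773851)(385) = -48.90 m.
1° of latitude spans 110900 m, so Δφ = -48.90 / 110900 × 3600 = -1.587″.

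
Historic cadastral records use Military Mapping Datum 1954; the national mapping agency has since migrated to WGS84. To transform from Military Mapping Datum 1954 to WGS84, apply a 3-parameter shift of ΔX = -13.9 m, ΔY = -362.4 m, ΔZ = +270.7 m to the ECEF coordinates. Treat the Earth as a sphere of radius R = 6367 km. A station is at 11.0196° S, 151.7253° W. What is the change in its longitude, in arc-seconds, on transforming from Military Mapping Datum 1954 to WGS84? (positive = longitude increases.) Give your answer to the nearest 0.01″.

sin φ = -0.191145, cos φ = 0.981562, sin λ = -0.473699, cos λ = -0.880687.
East component: ΔE = −sin λ·ΔX + cos λ·ΔY = −(-0.473699)(-13.9) + (-0.880687)(-362.4) = 312.58 m.
1° of latitude spans πR/180 = 111125 m; at latitude φ, 1° of longitude spans that × cos φ = 109076.2 m, so Δλ = 312.58 / 109076.2 × 3600 = 10.316″.

Δλ = 10.32″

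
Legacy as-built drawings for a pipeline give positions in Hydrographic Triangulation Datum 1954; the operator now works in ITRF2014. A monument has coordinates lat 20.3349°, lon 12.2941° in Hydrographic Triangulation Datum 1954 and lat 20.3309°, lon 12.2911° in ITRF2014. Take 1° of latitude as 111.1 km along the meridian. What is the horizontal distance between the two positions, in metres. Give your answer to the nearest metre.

543 m

Δφ = 20.3309° − 20.3349° = -0.0040°; Δλ = 12.2911° − 12.2941° = -0.0030°.
ΔN = Δφ × 111100 = -444.4 m; ΔE = Δλ × 111100 × cos(20.3349°) = -0.0030 × 111100 × 0.937677 = -312.5 m.
Distance = √(ΔE² + ΔN²) = √((-312.5)² + (-444.4)²) = 543.3 m.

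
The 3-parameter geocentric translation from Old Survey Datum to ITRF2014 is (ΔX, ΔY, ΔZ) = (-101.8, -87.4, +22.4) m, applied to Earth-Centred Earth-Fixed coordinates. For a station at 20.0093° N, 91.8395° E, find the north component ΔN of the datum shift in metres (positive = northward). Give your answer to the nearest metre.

ΔN = 50 m

At φ = 20.0093°, λ = 91.8395°: sin φ = 0.342173, cos φ = 0.939637, sin λ = 0.999485, cos λ = -0.032100.
ΔN = −sin φ cos λ·ΔX − sin φ sin λ·ΔY + cos φ·ΔZ = −(0.342173)(-0.032100)(-101.8) − (0.342173)(0.999485)(-87.4) + (0.939637)(22.4) = 49.82 m.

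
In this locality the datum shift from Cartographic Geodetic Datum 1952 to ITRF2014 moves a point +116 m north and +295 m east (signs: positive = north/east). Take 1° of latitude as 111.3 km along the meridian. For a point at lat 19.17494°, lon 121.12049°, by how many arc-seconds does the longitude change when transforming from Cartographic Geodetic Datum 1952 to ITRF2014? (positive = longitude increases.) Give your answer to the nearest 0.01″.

Δλ = 10.10″

At latitude 19.17494°, cos φ = 0.944520.
1° of longitude at this latitude = 111.3 × cos φ = 105.13 km, so Δλ = 295.0 / 105125.1 = 0.0028062° = 10.102″.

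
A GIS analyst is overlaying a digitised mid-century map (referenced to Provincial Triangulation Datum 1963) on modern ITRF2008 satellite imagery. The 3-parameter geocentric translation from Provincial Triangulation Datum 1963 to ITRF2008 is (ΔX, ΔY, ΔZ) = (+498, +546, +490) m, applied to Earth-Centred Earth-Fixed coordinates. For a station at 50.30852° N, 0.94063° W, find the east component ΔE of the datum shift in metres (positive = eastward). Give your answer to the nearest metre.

ΔE = 554 m

The local east axis at (φ, λ) is (−sin λ, cos λ, 0), so ΔE = −sin(-0.94063°)·498 + cos(-0.94063°)·546 = 554.10 m.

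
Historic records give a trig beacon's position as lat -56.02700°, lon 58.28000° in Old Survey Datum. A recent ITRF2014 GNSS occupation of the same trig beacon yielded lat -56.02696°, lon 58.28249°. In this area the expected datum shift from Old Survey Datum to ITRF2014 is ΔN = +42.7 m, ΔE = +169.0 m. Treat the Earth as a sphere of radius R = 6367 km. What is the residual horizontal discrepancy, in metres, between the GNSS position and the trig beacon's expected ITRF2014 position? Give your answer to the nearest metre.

41 m

Observed coordinate differences: Δφ = +0.00004°, Δλ = +0.00249°.
Converting to metres (1° lat = 111125 m, cos φ = 0.558802): observed ΔN = 4.4 m, observed ΔE = 154.6 m.
Subtracting the expected shift leaves a residual of 4.4 − (42.7) = -38.3 m north and 154.6 − (169.0) = -14.4 m east.
Residual distance = √((-38.3)² + (-14.4)²) = 40.9 m.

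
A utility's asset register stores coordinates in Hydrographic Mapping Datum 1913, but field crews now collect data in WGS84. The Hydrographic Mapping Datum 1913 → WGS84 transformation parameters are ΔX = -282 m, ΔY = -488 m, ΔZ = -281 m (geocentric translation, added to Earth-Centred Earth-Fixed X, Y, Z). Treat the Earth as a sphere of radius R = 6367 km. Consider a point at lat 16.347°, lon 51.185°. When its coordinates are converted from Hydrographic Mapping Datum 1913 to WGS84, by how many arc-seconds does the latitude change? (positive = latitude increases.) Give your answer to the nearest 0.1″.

Δφ = -3.7″

sin φ = 0.281454, cos φ = 0.959575, sin λ = 0.779174, cos λ = 0.626808.
North component: ΔN = −sin φ cos λ·ΔX − sin φ sin λ·ΔY + cos φ·ΔZ = −(0.281454)(0.626808)(-282) − (0.281454)(0.779174)(-488) + (0.959575)(-281) = -112.87 m.
1° of latitude spans πR/180 = 111125 m, so Δφ = -112.87 / 111125 × 3600 = -3.657″.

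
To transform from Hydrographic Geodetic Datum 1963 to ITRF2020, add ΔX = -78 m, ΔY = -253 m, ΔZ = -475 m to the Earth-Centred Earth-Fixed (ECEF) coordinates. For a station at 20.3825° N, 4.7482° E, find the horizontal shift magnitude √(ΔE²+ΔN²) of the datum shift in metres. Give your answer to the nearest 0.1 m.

The local east axis at (φ, λ) is (−sin λ, cos λ, 0), so ΔE = −sin(4.7482°)·(-78) + cos(4.7482°)·(-253) = -245.68 m.
The local north axis is (−sin φ cos λ, −sin φ sin λ, cos φ), giving ΔN = 27.073 + 7.294 − 445.259 = -410.89 m.
Horizontal magnitude = √(ΔE² + ΔN²) = √((-245.68)² + (-410.89)²) = 478.74 m.

478.7 m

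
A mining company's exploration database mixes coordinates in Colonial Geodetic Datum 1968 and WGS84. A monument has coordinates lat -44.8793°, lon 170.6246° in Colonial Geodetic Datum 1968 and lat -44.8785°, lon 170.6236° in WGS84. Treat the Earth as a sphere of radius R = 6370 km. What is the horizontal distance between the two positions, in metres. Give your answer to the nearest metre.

Δφ = -44.8785° − -44.8793° = +0.0008°; Δλ = 170.6236° − 170.6246° = -0.0010°.
1° along a meridian = πR/180 = 111177 m.
ΔN = Δφ × 111177 = 88.9 m; ΔE = Δλ × 111177 × cos(-44.8793°) = -0.0010 × 111177 × 0.708595 = -78.8 m.
Distance = √(ΔE² + ΔN²) = √((-78.8)² + 88.9²) = 118.8 m.

119 m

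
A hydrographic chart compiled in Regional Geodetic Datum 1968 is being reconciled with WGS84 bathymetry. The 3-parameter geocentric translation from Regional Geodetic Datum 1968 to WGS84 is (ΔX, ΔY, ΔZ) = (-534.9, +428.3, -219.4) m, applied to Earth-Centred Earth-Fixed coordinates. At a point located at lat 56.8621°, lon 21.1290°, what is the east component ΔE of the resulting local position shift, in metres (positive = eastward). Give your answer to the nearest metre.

ΔE = 592 m

At φ = 56.8621°, λ = 21.1290°: sin φ = 0.837357, cos φ = 0.546656, sin λ = 0.360469, cos λ = 0.932771.
ΔE = −sin λ·ΔX + cos λ·ΔY = −(0.360469)·(-534.9) + (0.932771)·(428.3) = 592.32 m.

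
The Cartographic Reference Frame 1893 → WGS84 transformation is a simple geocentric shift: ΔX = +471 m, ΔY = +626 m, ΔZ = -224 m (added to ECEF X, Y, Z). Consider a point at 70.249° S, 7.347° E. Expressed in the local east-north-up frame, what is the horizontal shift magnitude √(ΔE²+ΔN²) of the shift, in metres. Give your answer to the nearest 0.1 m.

The local east axis at (φ, λ) is (−sin λ, cos λ, 0), so ΔE = −sin(7.347°)·471 + cos(7.347°)·626 = 560.63 m.
The local north axis is (−sin φ cos λ, −sin φ sin λ, cos φ), giving ΔN = 439.652 + 75.342 − 75.697 = 439.30 m.
Horizontal magnitude = √(ΔE² + ΔN²) = √(560.63² + 439.30²) = 712.24 m.

712.2 m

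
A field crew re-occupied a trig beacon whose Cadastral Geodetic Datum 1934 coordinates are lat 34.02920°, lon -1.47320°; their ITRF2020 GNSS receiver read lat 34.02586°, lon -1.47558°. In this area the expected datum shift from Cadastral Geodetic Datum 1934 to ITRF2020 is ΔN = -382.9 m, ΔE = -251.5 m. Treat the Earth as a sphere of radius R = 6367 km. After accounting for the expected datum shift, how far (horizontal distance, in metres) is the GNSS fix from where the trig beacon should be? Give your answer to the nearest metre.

Observed coordinate differences: Δφ = -0.00334°, Δλ = -0.00238°.
Converting to metres (1° lat = 111125 m, cos φ = 0.828752): observed ΔN = -371.2 m, observed ΔE = -219.2 m.
Subtracting the expected shift leaves a residual of -371.2 − (-382.9) = 11.7 m north and -219.2 − (-251.5) = 32.3 m east.
Residual distance = √(11.7² + 32.3²) = 34.4 m.

34 m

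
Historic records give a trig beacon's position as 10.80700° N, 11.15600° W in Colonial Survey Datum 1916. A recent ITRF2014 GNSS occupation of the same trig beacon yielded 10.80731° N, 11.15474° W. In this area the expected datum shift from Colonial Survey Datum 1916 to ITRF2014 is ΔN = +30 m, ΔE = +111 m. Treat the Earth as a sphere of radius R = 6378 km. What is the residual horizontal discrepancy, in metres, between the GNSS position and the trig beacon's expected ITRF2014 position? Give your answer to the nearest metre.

27 m

Observed coordinate differences: Δφ = +0.00031°, Δλ = +0.00126°.
Converting to metres (1° lat = 111317 m, cos φ = 0.982264): observed ΔN = 34.5 m, observed ΔE = 137.8 m.
Subtracting the expected shift leaves a residual of 34.5 − (30) = 4.5 m north and 137.8 − (111) = 26.8 m east.
Residual distance = √(4.5² + 26.8²) = 27.1 m.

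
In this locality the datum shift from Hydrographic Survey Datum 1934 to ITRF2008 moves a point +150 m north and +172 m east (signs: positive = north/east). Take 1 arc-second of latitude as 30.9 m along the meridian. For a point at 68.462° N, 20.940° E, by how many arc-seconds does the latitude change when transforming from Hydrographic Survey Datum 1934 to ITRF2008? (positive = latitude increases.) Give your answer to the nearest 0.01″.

Δφ = 4.85″

1″ of latitude = 30.90 m, so Δφ = 150.0 / 30.90 = 4.854″.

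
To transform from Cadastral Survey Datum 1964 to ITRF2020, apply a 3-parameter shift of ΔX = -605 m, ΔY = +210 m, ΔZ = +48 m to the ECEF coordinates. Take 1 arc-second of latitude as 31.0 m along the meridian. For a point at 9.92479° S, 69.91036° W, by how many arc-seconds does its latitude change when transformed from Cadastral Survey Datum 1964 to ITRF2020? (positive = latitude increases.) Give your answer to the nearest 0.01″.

Δφ = -0.73″

sin φ = -0.172355, cos φ = 0.985035, sin λ = -0.939156, cos λ = 0.343490.
North component: ΔN = −sin φ cos λ·ΔX − sin φ sin λ·ΔY + cos φ·ΔZ = −(-0.172355)(0.343490)(-605) − (-0.172355)(-0.939156)(210) + (0.985035)(48) = -22.53 m.
1° of latitude spans 3600 × 31.00 = 111600 m, so Δφ = -22.53 / 111600 × 3600 = -0.727″.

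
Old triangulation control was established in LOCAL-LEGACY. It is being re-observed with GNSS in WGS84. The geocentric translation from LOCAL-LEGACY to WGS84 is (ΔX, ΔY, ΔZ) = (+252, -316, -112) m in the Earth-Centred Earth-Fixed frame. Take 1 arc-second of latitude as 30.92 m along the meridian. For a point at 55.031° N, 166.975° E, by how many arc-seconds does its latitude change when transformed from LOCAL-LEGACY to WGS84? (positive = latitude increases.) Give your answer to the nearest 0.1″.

Δφ = 6.3″

sin φ = 0.819462, cos φ = 0.573133, sin λ = 0.225376, cos λ = -0.974272.
North component: ΔN = −sin φ cos λ·ΔX − sin φ sin λ·ΔY + cos φ·ΔZ = −(0.819462)(-0.974272)(252) − (0.819462)(0.225376)(-316) + (0.573133)(-112) = 195.36 m.
1° of latitude spans 3600 × 30.92 = 111312 m, so Δφ = 195.36 / 111312 × 3600 = 6.318″.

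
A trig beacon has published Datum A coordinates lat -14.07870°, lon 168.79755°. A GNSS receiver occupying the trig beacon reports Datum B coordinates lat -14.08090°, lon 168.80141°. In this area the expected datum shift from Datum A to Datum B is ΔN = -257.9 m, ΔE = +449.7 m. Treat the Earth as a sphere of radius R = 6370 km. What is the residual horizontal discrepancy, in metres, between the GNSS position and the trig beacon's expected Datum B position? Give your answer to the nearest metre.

Observed coordinate differences: Δφ = -0.00220°, Δλ = +0.00386°.
Converting to metres (1° lat = 111177 m, cos φ = 0.969963): observed ΔN = -244.6 m, observed ΔE = 416.3 m.
Subtracting the expected shift leaves a residual of -244.6 − (-257.9) = 13.3 m north and 416.3 − (449.7) = -33.4 m east.
Residual distance = √(13.3² + (-33.4)²) = 36.0 m.

36 m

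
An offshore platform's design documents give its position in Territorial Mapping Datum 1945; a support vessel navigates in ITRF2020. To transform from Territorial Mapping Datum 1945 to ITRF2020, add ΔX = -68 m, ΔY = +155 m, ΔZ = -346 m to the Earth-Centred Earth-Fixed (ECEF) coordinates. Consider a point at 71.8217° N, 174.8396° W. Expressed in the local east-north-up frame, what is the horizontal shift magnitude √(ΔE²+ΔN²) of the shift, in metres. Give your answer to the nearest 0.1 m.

225.9 m

The local east axis at (φ, λ) is (−sin λ, cos λ, 0), so ΔE = −sin(-174.8396°)·(-68) + cos(-174.8396°)·155 = -160.49 m.
The local north axis is (−sin φ cos λ, −sin φ sin λ, cos φ), giving ΔN = -64.344 + 13.246 − 107.943 = -159.04 m.
Horizontal magnitude = √(ΔE² + ΔN²) = √((-160.49)² + (-159.04)²) = 225.94 m.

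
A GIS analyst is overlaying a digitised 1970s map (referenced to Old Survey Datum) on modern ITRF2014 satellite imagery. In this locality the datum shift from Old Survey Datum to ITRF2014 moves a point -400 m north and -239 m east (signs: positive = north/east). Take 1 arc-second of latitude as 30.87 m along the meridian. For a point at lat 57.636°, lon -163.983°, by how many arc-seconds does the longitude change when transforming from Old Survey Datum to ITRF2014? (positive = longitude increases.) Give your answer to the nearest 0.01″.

Δλ = -14.46″

At latitude 57.636°, cos φ = 0.535296.
1″ of longitude at this latitude = 30.87 × cos φ = 16.5246 m, so Δλ = -239.0 / 16.5246 = -14.463″.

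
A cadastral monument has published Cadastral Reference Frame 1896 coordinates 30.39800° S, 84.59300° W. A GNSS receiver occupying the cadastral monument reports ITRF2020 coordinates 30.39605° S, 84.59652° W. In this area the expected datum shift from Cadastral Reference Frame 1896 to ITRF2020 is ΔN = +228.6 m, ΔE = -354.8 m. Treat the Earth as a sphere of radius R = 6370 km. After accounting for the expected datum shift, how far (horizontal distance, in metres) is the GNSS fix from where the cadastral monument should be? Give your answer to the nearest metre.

21 m

Observed coordinate differences: Δφ = +0.00195°, Δλ = -0.00352°.
Converting to metres (1° lat = 111177 m, cos φ = 0.862531): observed ΔN = 216.8 m, observed ΔE = -337.5 m.
Subtracting the expected shift leaves a residual of 216.8 − (228.6) = -11.8 m north and -337.5 − (-354.8) = 17.3 m east.
Residual distance = √((-11.8)² + 17.3²) = 20.9 m.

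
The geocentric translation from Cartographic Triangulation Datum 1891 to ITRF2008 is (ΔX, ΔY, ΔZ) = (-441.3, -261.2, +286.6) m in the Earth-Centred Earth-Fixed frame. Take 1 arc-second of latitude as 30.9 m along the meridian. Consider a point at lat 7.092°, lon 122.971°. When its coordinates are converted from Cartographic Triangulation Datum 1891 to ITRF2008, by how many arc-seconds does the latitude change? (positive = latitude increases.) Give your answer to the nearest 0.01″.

Δφ = 9.12″

sin φ = 0.123463, cos φ = 0.992349, sin λ = 0.838946, cos λ = -0.544214.
North component: ΔN = −sin φ cos λ·ΔX − sin φ sin λ·ΔY + cos φ·ΔZ = −(0.123463)(-0.544214)(-441.3) − (0.123463)(0.838946)(-261.2) + (0.992349)(286.6) = 281.81 m.
1° of latitude spans 3600 × 30.90 = 111240 m, so Δφ = 281.81 / 111240 × 3600 = 9.120″.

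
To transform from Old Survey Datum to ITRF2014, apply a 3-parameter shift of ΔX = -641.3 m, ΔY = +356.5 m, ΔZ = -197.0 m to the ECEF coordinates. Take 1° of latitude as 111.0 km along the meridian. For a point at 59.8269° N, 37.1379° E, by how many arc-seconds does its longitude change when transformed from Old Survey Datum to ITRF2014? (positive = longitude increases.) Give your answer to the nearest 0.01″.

sin φ = 0.864511, cos φ = 0.502614, sin λ = 0.603735, cos λ = 0.797185.
East component: ΔE = −sin λ·ΔX + cos λ·ΔY = −(0.603735)(-641.3) + (0.797185)(356.5) = 671.37 m.
1° of latitude spans 111000 m; at latitude φ, 1° of longitude spans that × cos φ = 55790.2 m, so Δλ = 671.37 / 55790.2 × 3600 = 43.322″.

Δλ = 43.32″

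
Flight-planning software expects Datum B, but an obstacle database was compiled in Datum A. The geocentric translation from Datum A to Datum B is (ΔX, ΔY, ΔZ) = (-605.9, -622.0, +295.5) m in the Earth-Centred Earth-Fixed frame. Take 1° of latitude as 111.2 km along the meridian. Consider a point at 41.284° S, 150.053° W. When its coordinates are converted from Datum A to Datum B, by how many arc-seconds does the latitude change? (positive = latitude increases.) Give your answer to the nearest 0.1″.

sin φ = -0.659792, cos φ = 0.751448, sin λ = -0.499199, cos λ = -0.866488.
North component: ΔN = −sin φ cos λ·ΔX − sin φ sin λ·ΔY + cos φ·ΔZ = −(-0.659792)(-0.866488)(-605.9) − (-0.659792)(-0.499199)(-622.0) + (0.751448)(295.5) = 773.31 m.
1° of latitude spans 111200 m, so Δφ = 773.31 / 111200 × 3600 = 25.035″.

Δφ = 25.0″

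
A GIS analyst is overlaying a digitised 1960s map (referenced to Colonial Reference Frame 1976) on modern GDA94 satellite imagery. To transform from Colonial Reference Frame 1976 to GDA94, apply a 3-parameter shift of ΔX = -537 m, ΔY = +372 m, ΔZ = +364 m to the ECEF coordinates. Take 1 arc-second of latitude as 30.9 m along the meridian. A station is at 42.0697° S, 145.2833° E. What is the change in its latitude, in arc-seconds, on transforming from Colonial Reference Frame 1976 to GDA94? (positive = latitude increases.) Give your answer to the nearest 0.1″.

sin φ = -0.670034, cos φ = 0.742330, sin λ = 0.569519, cos λ = -0.821978.
North component: ΔN = −sin φ cos λ·ΔX − sin φ sin λ·ΔY + cos φ·ΔZ = −(-0.670034)(-0.821978)(-537) − (-0.670034)(0.569519)(372) + (0.742330)(364) = 707.92 m.
1° of latitude spans 3600 × 30.90 = 111240 m, so Δφ = 707.92 / 111240 × 3600 = 22.910″.

Δφ = 22.9″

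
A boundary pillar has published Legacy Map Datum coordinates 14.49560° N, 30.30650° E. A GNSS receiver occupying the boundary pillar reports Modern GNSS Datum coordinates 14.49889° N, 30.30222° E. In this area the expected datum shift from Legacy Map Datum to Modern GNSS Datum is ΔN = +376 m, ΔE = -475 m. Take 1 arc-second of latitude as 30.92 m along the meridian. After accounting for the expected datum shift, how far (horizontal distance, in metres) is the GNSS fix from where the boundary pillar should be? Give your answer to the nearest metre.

17 m

Observed coordinate differences: Δφ = +0.00329°, Δλ = -0.00428°.
Converting to metres (1° lat = 111312 m, cos φ = 0.968167): observed ΔN = 366.2 m, observed ΔE = -461.2 m.
Subtracting the expected shift leaves a residual of 366.2 − (376) = -9.8 m north and -461.2 − (-475) = 13.8 m east.
Residual distance = √((-9.8)² + 13.8²) = 16.9 m.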